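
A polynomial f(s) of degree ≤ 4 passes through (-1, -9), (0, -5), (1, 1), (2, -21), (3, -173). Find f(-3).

Using the Lagrange interpolation formula with nodes -1, 0, 1, 2, 3:
  L_0(s) = s(s - 1)(s - 2)(s - 3) / 24
  L_1(s) = (s + 1)(s - 1)(s - 2)(s - 3) / -6
  L_2(s) = (s + 1)s(s - 2)(s - 3) / 4
  L_3(s) = (s + 1)s(s - 1)(s - 3) / -6
  L_4(s) = (s + 1)s(s - 1)(s - 2) / 24
Then f(s) = -9·L_0(s) - 5·L_1(s) + 1·L_2(s) - 21·L_3(s) - 173·L_4(s).
Expanding and collecting terms gives f(s) = -3s^4 + s^3 + 4s^2 + 4s - 5.
Evaluating at s = -3: f(-3) = -251.

-251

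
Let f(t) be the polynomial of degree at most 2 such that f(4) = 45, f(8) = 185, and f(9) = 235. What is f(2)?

11

Write f(t) = at^2 + bt + c. Substituting each data point gives a linear system:
  16a + 4b + c = 45
  64a + 8b + c = 185
  81a + 9b + c = 235
Solving the system yields a = 3, b = -1, c = 1.
So f(t) = 3t² - t + 1.
Then f(2) = 11.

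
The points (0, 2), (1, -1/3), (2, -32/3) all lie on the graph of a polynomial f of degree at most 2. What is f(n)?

f(n) = -4n^2 + (5/3)n + 2

Write f(n) = an^2 + bn + c. Substituting each data point gives a linear system:
  c = 2
  a + b + c = -1/3
  4a + 2b + c = -32/3
Solving the system yields a = -4, b = 5/3, c = 2.
So f(n) = -4n^2 + (5/3)n + 2.
Check: f(0) = 2. ✓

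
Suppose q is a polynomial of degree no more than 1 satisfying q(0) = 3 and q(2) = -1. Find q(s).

Using the Lagrange interpolation formula with nodes 0, 2:
  L_0(s) = (s - 2) / -2
  L_1(s) = s / 2
Then q(s) = 3·L_0(s) - 1·L_1(s).
Expanding and collecting terms gives q(s) = -2s + 3.
Check: q(2) = -1. ✓

q(s) = -2s + 3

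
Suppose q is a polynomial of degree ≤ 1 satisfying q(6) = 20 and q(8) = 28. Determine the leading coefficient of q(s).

4

Write q(s) = as + b. Substituting each data point gives a linear system:
  6a + b = 20
  8a + b = 28
Solving the system yields a = 4, b = -4.
So q(s) = 4s - 4.
The leading coefficient is 4.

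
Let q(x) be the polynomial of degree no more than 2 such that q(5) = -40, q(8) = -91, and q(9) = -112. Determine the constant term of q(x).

5

Write q(x) = ax^2 + bx + c. Substituting each data point gives a linear system:
  25a + 5b + c = -40
  64a + 8b + c = -91
  81a + 9b + c = -112
Solving the system yields a = -1, b = -4, c = 5.
So q(x) = -x^2 - 4x + 5.
The constant term is 5.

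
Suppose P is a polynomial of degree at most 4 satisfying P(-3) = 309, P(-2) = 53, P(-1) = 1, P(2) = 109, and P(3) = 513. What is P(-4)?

1045

Using the Lagrange interpolation formula with nodes -3, -2, -1, 2, 3:
  L_0(t) = (t + 2)(t + 1)(t - 2)(t - 3) / 60
  L_1(t) = (t + 3)(t + 1)(t - 2)(t - 3) / -20
  L_2(t) = (t + 3)(t + 2)(t - 2)(t - 3) / 24
  L_3(t) = (t + 3)(t + 2)(t + 1)(t - 3) / -60
  L_4(t) = (t + 3)(t + 2)(t + 1)(t - 2) / 120
Then P(t) = 309·L_0(t) + 53·L_1(t) + 1·L_2(t) + 109·L_3(t) + 513·L_4(t).
Expanding and collecting terms gives P(t) = 5t^4 + 4t^3 + t^2 - 2t - 3.
Evaluating at t = -4: P(-4) = 1045.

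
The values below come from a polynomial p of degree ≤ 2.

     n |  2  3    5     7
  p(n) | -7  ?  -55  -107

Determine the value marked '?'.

The 3 known points determine the degree-2 polynomial uniquely.
Write p(n) = an^2 + bn + c. Substituting each data point gives a linear system:
  4a + 2b + c = -7
  25a + 5b + c = -55
  49a + 7b + c = -107
Solving the system yields a = -2, b = -2, c = 5.
So p(n) = -2n^2 - 2n + 5.
Then p(3) = -19.

-19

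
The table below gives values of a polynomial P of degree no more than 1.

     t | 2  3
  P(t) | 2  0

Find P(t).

P(t) = -2t + 6

Write P(t) = at + b. Substituting each data point gives a linear system:
  2a + b = 2
  3a + b = 0
Solving the system yields a = -2, b = 6.
So P(t) = -2t + 6.
Check: P(2) = 2. ✓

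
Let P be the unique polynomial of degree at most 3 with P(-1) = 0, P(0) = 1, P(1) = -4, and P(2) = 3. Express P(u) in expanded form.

P(u) = 3u^3 - 3u^2 - 5u + 1

Write P(u) = au^3 + bu^2 + cu + d. Substituting each data point gives a linear system:
  -a + b - c + d = 0
  d = 1
  a + b + c + d = -4
  8a + 4b + 2c + d = 3
Solving the system yields a = 3, b = -3, c = -5, d = 1.
So P(u) = 3u^3 - 3u^2 - 5u + 1.
Check: P(0) = 1. ✓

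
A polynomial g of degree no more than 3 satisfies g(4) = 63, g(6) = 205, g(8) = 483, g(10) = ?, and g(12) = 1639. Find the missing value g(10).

945

The 4 known points determine the degree-3 polynomial uniquely.
Write g(s) = as^3 + bs^2 + cs + d. Substituting each data point gives a linear system:
  64a + 16b + 4c + d = 63
  216a + 36b + 6c + d = 205
  512a + 64b + 8c + d = 483
  1728a + 144b + 12c + d = 1639
Solving the system yields a = 1, b = -1, c = 5, d = -5.
So g(s) = s^3 - s^2 + 5s - 5.
Then g(10) = 945.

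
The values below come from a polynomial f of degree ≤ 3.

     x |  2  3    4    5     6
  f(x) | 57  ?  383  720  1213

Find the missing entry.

The 4 known points determine the degree-3 polynomial uniquely.
Write f(x) = ax^3 + bx^2 + cx + d. Substituting each data point gives a linear system:
  8a + 4b + 2c + d = 57
  64a + 16b + 4c + d = 383
  125a + 25b + 5c + d = 720
  216a + 36b + 6c + d = 1213
Solving the system yields a = 5, b = 3, c = 5, d = -5.
So f(x) = 5x^3 + 3x^2 + 5x - 5.
Then f(3) = 172.

172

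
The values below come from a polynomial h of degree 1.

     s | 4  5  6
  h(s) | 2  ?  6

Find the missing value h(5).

On equispaced nodes a degree-1 polynomial has vanishing second forward difference, so
  h(4) - 2·h(5) + h(6) = 0.
Substituting the known values and solving for h(5):
  -2·h(5) = -8
  h(5) = 4.

4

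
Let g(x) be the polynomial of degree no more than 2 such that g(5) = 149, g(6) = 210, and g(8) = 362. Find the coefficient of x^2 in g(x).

5

Write g(x) = ax^2 + bx + c. Substituting each data point gives a linear system:
  25a + 5b + c = 149
  36a + 6b + c = 210
  64a + 8b + c = 362
Solving the system yields a = 5, b = 6, c = -6.
So g(x) = 5x² + 6x - 6.
The leading coefficient is 5.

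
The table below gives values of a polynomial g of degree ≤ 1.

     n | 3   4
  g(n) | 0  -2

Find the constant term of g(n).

Write g(n) = an + b. Substituting each data point gives a linear system:
  3a + b = 0
  4a + b = -2
Solving the system yields a = -2, b = 6.
So g(n) = -2n + 6.
The constant term is 6.

6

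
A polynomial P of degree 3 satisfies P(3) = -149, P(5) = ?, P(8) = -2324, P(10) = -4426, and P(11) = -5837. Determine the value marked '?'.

-611

The 4 known points determine the degree-3 polynomial uniquely.
Write P(u) = au^3 + bu^2 + cu + d. Substituting each data point gives a linear system:
  27a + 9b + 3c + d = -149
  512a + 64b + 8c + d = -2324
  1000a + 100b + 10c + d = -4426
  1331a + 121b + 11c + d = -5837
Solving the system yields a = -4, b = -4, c = -3, d = 4.
So P(u) = -4u³ - 4u² - 3u + 4.
Then P(5) = -611.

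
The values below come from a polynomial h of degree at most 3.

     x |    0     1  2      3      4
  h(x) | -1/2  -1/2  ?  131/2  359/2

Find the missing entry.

On equispaced nodes a degree-3 polynomial has vanishing fourth forward difference, so
  h(0) - 4·h(1) + 6·h(2) - 4·h(3) + h(4) = 0.
Substituting the known values and solving for h(2):
  6·h(2) = 81
  h(2) = 27/2.

27/2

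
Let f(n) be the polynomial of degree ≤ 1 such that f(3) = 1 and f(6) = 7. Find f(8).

11

Write f(n) = an + b. Substituting each data point gives a linear system:
  3a + b = 1
  6a + b = 7
Solving the system yields a = 2, b = -5.
So f(n) = 2n - 5.
Then f(8) = 11.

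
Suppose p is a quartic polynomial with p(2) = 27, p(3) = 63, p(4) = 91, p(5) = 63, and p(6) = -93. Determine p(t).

p(t) = -t^4 + 6t^3 - 3t^2 + 2t + 3

Using the Lagrange interpolation formula with nodes 2, 3, 4, 5, 6:
  L_0(t) = (t - 3)(t - 4)(t - 5)(t - 6) / 24
  L_1(t) = (t - 2)(t - 4)(t - 5)(t - 6) / -6
  L_2(t) = (t - 2)(t - 3)(t - 5)(t - 6) / 4
  L_3(t) = (t - 2)(t - 3)(t - 4)(t - 6) / -6
  L_4(t) = (t - 2)(t - 3)(t - 4)(t - 5) / 24
Then p(t) = 27·L_0(t) + 63·L_1(t) + 91·L_2(t) + 63·L_3(t) - 93·L_4(t).
Expanding and collecting terms gives p(t) = -t^4 + 6t^3 - 3t^2 + 2t + 3.
Check: p(4) = 91. ✓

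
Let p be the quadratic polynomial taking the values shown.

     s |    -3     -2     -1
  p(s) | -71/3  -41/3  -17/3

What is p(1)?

13/3

Forward differences of the values at s = -3, -2, -1:
  p  : -71/3  -41/3  -17/3
  Δ  : 10  8
  Δ^2: -2
The second differences are constant, confirming degree 2.
Interpolating (Newton forward form) and evaluating at s = 1 gives p(1) = 13/3.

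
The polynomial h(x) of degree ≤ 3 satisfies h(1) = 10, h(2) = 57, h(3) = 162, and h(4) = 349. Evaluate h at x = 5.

Forward differences of the values at x = 1, 2, 3, 4:
  h  : 10  57  162  349
  Δ  : 47  105  187
  Δ^2: 58  82
  Δ^3: 24
The third differences are constant, confirming degree 3.
Interpolating (Newton forward form) and evaluating at x = 5 gives h(5) = 642.

642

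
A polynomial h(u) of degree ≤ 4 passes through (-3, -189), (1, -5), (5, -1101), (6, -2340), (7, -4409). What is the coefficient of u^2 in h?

1

Write h(u) = au^4 + bu^3 + cu^2 + du + e. Substituting each data point gives a linear system:
  81a - 27b + 9c - 3d + e = -189
  a + b + c + d + e = -5
  625a + 125b + 25c + 5d + e = -1101
  1296a + 216b + 36c + 6d + e = -2340
  2401a + 343b + 49c + 7d + e = -4409
Solving the system yields a = -2, b = 1, c = 1, d = 1, e = -6.
So h(u) = -2u⁴ + u³ + u² + u - 6.
The coefficient of u^2 is 1.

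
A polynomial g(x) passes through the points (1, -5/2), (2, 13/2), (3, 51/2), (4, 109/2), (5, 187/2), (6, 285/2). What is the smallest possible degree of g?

Forward differences of the values at x = 1, 2, 3, 4, 5, 6:
  g  : -5/2  13/2  51/2  109/2  187/2  285/2
  Δ  : 9  19  29  39  49
  Δ^2: 10  10  10  10
  Δ^3: 0  0  0
  Δ^4: 0  0
  Δ^5: 0
The second differences are constant (10) and nonzero, while all higher differences vanish, so the minimal degree is 2.

2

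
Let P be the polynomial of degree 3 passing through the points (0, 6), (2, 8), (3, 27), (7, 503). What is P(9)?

Write P(t) = at^3 + bt^2 + ct + d. Substituting each data point gives a linear system:
  d = 6
  8a + 4b + 2c + d = 8
  27a + 9b + 3c + d = 27
  343a + 49b + 7c + d = 503
Solving the system yields a = 2, b = -4, c = 1, d = 6.
So P(t) = 2t^3 - 4t^2 + t + 6.
Then P(9) = 1149.

1149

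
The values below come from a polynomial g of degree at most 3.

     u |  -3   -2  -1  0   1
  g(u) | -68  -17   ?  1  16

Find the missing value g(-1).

-2

The 4 known points determine the degree-3 polynomial uniquely.
Write g(u) = au^3 + bu^2 + cu + d. Substituting each data point gives a linear system:
  -27a + 9b - 3c + d = -68
  -8a + 4b - 2c + d = -17
  d = 1
  a + b + c + d = 16
Solving the system yields a = 4, b = 6, c = 5, d = 1.
So g(u) = 4u³ + 6u² + 5u + 1.
Then g(-1) = -2.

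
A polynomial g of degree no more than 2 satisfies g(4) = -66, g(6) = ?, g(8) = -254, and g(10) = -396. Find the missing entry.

On equispaced nodes a degree-2 polynomial has vanishing third forward difference, so
  - g(4) + 3·g(6) - 3·g(8) + g(10) = 0.
Substituting the known values and solving for g(6):
  3·g(6) = -432
  g(6) = -144.

-144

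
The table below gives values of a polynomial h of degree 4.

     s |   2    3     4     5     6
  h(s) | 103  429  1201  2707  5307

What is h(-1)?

Using the Lagrange interpolation formula with nodes 2, 3, 4, 5, 6:
  L_0(s) = (s - 3)(s - 4)(s - 5)(s - 6) / 24
  L_1(s) = (s - 2)(s - 4)(s - 5)(s - 6) / -6
  L_2(s) = (s - 2)(s - 3)(s - 5)(s - 6) / 4
  L_3(s) = (s - 2)(s - 3)(s - 4)(s - 6) / -6
  L_4(s) = (s - 2)(s - 3)(s - 4)(s - 5) / 24
Then h(s) = 103·L_0(s) + 429·L_1(s) + 1201·L_2(s) + 2707·L_3(s) + 5307·L_4(s).
Expanding and collecting terms gives h(s) = 3s^4 + 6s^3 + 4s^2 - 3s - 3.
Evaluating at s = -1: h(-1) = 1.

1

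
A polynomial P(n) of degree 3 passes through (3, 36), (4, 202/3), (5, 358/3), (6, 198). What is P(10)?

2698/3

Forward differences of the values at n = 3, 4, 5, 6:
  P  : 36  202/3  358/3  198
  Δ  : 94/3  52  236/3
  Δ^2: 62/3  80/3
  Δ^3: 6
The third differences are constant, confirming degree 3.
Interpolating (Newton forward form) and evaluating at n = 10 gives P(10) = 2698/3.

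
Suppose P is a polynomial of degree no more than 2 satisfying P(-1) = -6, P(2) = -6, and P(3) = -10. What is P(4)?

Write P(u) = au^2 + bu + c. Substituting each data point gives a linear system:
  a - b + c = -6
  4a + 2b + c = -6
  9a + 3b + c = -10
Solving the system yields a = -1, b = 1, c = -4.
So P(u) = -u² + u - 4.
Then P(4) = -16.

-16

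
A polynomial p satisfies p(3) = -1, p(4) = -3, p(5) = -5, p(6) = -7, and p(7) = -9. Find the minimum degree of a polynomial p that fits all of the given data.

Forward differences of the values at t = 3, 4, 5, 6, 7:
  p  : -1  -3  -5  -7  -9
  Δ  : -2  -2  -2  -2
  Δ^2: 0  0  0
  Δ^3: 0  0
  Δ^4: 0
The first differences are constant (-2) and nonzero, while all higher differences vanish, so the minimal degree is 1.

1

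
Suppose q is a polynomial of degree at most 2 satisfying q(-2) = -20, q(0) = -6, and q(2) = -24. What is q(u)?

q(u) = -4u^2 - u - 6

Write q(u) = au^2 + bu + c. Substituting each data point gives a linear system:
  4a - 2b + c = -20
  c = -6
  4a + 2b + c = -24
Solving the system yields a = -4, b = -1, c = -6.
So q(u) = -4u^2 - u - 6.
Check: q(2) = -24. ✓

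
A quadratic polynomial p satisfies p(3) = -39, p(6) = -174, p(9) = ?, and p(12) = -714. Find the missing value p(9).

-399

The 3 known points determine the degree-2 polynomial uniquely.
Write p(t) = at^2 + bt + c. Substituting each data point gives a linear system:
  9a + 3b + c = -39
  36a + 6b + c = -174
  144a + 12b + c = -714
Solving the system yields a = -5, b = 0, c = 6.
So p(t) = -5t^2 + 6.
Then p(9) = -399.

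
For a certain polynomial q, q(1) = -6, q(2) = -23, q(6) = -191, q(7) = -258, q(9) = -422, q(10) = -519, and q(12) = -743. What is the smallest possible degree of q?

2

Divided differences on the nodes 1, 2, 6, 7, 9, 10, 12:
  order 0: -6  -23  -191  -258  -422  -519  -743
  order 1: -17  -42  -67  -82  -97  -112
  order 2: -5  -5  -5  -5  -5
  order 3: 0  0  0  0
  order 4: 0  0  0
  order 5: 0  0
  order 6: 0
The order-2 divided differences are all -5 (nonzero) and every higher order vanishes, so the data lies on a polynomial of degree exactly 2.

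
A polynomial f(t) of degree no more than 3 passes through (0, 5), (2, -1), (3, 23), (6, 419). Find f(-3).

-121

Using the Lagrange interpolation formula with nodes 0, 2, 3, 6:
  L_0(t) = (t - 2)(t - 3)(t - 6) / -36
  L_1(t) = t(t - 3)(t - 6) / 8
  L_2(t) = t(t - 2)(t - 6) / -9
  L_3(t) = t(t - 2)(t - 3) / 72
Then f(t) = 5·L_0(t) - 1·L_1(t) + 23·L_2(t) + 419·L_3(t).
Expanding and collecting terms gives f(t) = 3t³ - 6t² - 3t + 5.
Evaluating at t = -3: f(-3) = -121.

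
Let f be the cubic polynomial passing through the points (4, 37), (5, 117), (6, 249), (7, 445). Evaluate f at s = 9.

Using the Lagrange interpolation formula with nodes 4, 5, 6, 7:
  L_0(s) = (s - 5)(s - 6)(s - 7) / -6
  L_1(s) = (s - 4)(s - 6)(s - 7) / 2
  L_2(s) = (s - 4)(s - 5)(s - 7) / -2
  L_3(s) = (s - 4)(s - 5)(s - 6) / 6
Then f(s) = 37·L_0(s) + 117·L_1(s) + 249·L_2(s) + 445·L_3(s).
Expanding and collecting terms gives f(s) = 2s^3 - 4s^2 - 6s - 3.
Evaluating at s = 9: f(9) = 1077.

1077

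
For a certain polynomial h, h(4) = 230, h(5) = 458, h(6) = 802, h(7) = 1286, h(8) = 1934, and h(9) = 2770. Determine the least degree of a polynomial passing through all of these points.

Forward differences of the values at t = 4, 5, 6, 7, 8, 9:
  h  : 230  458  802  1286  1934  2770
  Δ  : 228  344  484  648  836
  Δ^2: 116  140  164  188
  Δ^3: 24  24  24
  Δ^4: 0  0
  Δ^5: 0
The third differences are constant (24) and nonzero, while all higher differences vanish, so the minimal degree is 3.

3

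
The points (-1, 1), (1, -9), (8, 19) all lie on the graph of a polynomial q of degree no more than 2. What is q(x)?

q(x) = x^2 - 5x - 5

Using the Lagrange interpolation formula with nodes -1, 1, 8:
  L_0(x) = (x - 1)(x - 8) / 18
  L_1(x) = (x + 1)(x - 8) / -14
  L_2(x) = (x + 1)(x - 1) / 63
Then q(x) = 1·L_0(x) - 9·L_1(x) + 19·L_2(x).
Expanding and collecting terms gives q(x) = x² - 5x - 5.
Check: q(-1) = 1. ✓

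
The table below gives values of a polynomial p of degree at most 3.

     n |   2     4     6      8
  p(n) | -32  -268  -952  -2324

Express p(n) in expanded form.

p(n) = -5n^3 + 4n^2 - 2n - 4

Using the Lagrange interpolation formula with nodes 2, 4, 6, 8:
  L_0(n) = (n - 4)(n - 6)(n - 8) / -48
  L_1(n) = (n - 2)(n - 6)(n - 8) / 16
  L_2(n) = (n - 2)(n - 4)(n - 8) / -16
  L_3(n) = (n - 2)(n - 4)(n - 6) / 48
Then p(n) = -32·L_0(n) - 268·L_1(n) - 952·L_2(n) - 2324·L_3(n).
Expanding and collecting terms gives p(n) = -5n^3 + 4n^2 - 2n - 4.
Check: p(2) = -32. ✓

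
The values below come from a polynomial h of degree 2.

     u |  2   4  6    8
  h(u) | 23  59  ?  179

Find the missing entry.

111

On equispaced nodes a degree-2 polynomial has vanishing third forward difference, so
  - h(2) + 3·h(4) - 3·h(6) + h(8) = 0.
Substituting the known values and solving for h(6):
  -3·h(6) = -333
  h(6) = 111.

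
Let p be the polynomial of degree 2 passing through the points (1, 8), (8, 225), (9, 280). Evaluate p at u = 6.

133

Using the Lagrange interpolation formula with nodes 1, 8, 9:
  L_0(u) = (u - 8)(u - 9) / 56
  L_1(u) = (u - 1)(u - 9) / -7
  L_2(u) = (u - 1)(u - 8) / 8
Then p(u) = 8·L_0(u) + 225·L_1(u) + 280·L_2(u).
Expanding and collecting terms gives p(u) = 3u^2 + 4u + 1.
Evaluating at u = 6: p(6) = 133.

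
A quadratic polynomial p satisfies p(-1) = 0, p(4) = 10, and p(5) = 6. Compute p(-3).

Write p(n) = an^2 + bn + c. Substituting each data point gives a linear system:
  a - b + c = 0
  16a + 4b + c = 10
  25a + 5b + c = 6
Solving the system yields a = -1, b = 5, c = 6.
So p(n) = -n^2 + 5n + 6.
Then p(-3) = -18.

-18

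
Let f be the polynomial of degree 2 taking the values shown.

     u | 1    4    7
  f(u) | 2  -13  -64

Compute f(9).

-118

Forward differences of the values at u = 1, 4, 7:
  f  : 2  -13  -64
  Δ  : -15  -51
  Δ^2: -36
The second differences are constant, confirming degree 2.
Interpolating (Newton forward form) and evaluating at u = 9 gives f(9) = -118.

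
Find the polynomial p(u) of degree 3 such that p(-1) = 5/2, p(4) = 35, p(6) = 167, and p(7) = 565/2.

p(u) = u^3 - (1/2)u^2 - 5u - 1

Using the Lagrange interpolation formula with nodes -1, 4, 6, 7:
  L_0(u) = (u - 4)(u - 6)(u - 7) / -280
  L_1(u) = (u + 1)(u - 6)(u - 7) / 30
  L_2(u) = (u + 1)(u - 4)(u - 7) / -14
  L_3(u) = (u + 1)(u - 4)(u - 6) / 24
Then p(u) = 5/2·L_0(u) + 35·L_1(u) + 167·L_2(u) + 565/2·L_3(u).
Expanding and collecting terms gives p(u) = u³ - (1/2)u² - 5u - 1.
Check: p(-1) = 5/2. ✓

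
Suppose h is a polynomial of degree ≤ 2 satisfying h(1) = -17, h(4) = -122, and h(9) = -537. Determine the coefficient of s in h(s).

-5

Write h(s) = as^2 + bs + c. Substituting each data point gives a linear system:
  a + b + c = -17
  16a + 4b + c = -122
  81a + 9b + c = -537
Solving the system yields a = -6, b = -5, c = -6.
So h(s) = -6s² - 5s - 6.
The coefficient of s is -5.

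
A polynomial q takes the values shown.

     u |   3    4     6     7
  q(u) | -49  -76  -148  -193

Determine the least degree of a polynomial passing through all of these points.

Divided differences on the nodes 3, 4, 6, 7:
  order 0: -49  -76  -148  -193
  order 1: -27  -36  -45
  order 2: -3  -3
  order 3: 0
The order-2 divided differences are all -3 (nonzero) and every higher order vanishes, so the data lies on a polynomial of degree exactly 2.

2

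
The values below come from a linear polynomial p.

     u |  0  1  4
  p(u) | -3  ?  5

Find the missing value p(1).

-1

The 2 known points determine the degree-1 polynomial uniquely.
Write p(u) = au + b. Substituting each data point gives a linear system:
  b = -3
  4a + b = 5
Solving the system yields a = 2, b = -3.
So p(u) = 2u - 3.
Then p(1) = -1.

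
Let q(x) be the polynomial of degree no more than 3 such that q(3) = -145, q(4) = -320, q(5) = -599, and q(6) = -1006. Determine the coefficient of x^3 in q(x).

-4

Write q(x) = ax^3 + bx^2 + cx + d. Substituting each data point gives a linear system:
  27a + 9b + 3c + d = -145
  64a + 16b + 4c + d = -320
  125a + 25b + 5c + d = -599
  216a + 36b + 6c + d = -1006
Solving the system yields a = -4, b = -4, c = 1, d = -4.
So q(x) = -4x³ - 4x² + x - 4.
The leading coefficient is -4.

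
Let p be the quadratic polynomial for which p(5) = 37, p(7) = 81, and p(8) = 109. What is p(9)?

Using the Lagrange interpolation formula with nodes 5, 7, 8:
  L_0(u) = (u - 7)(u - 8) / 6
  L_1(u) = (u - 5)(u - 8) / -2
  L_2(u) = (u - 5)(u - 7) / 3
Then p(u) = 37·L_0(u) + 81·L_1(u) + 109·L_2(u).
Expanding and collecting terms gives p(u) = 2u^2 - 2u - 3.
Evaluating at u = 9: p(9) = 141.

141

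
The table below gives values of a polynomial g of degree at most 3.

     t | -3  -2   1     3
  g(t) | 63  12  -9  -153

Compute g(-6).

684

Write g(t) = at^3 + bt^2 + ct + d. Substituting each data point gives a linear system:
  -27a + 9b - 3c + d = 63
  -8a + 4b - 2c + d = 12
  a + b + c + d = -9
  27a + 9b + 3c + d = -153
Solving the system yields a = -4, b = -5, c = 0, d = 0.
So g(t) = -4t^3 - 5t^2.
Then g(-6) = 684.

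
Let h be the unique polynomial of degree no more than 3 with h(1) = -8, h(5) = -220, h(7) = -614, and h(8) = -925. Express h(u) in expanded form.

Write h(u) = au^3 + bu^2 + cu + d. Substituting each data point gives a linear system:
  a + b + c + d = -8
  125a + 25b + 5c + d = -220
  343a + 49b + 7c + d = -614
  512a + 64b + 8c + d = -925
Solving the system yields a = -2, b = 2, c = -3, d = -5.
So h(u) = -2u^3 + 2u^2 - 3u - 5.
Check: h(5) = -220. ✓

h(u) = -2u^3 + 2u^2 - 3u - 5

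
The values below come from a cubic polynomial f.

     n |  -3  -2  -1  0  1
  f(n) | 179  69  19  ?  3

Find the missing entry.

The 4 known points determine the degree-3 polynomial uniquely.
Write f(n) = an^3 + bn^2 + cn + d. Substituting each data point gives a linear system:
  -27a + 9b - 3c + d = 179
  -8a + 4b - 2c + d = 69
  -a + b - c + d = 19
  a + b + c + d = 3
Solving the system yields a = -4, b = 6, c = -4, d = 5.
So f(n) = -4n^3 + 6n^2 - 4n + 5.
Then f(0) = 5.

5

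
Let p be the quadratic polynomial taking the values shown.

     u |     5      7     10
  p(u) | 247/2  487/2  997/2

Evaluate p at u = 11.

Using the Lagrange interpolation formula with nodes 5, 7, 10:
  L_0(u) = (u - 7)(u - 10) / 10
  L_1(u) = (u - 5)(u - 10) / -6
  L_2(u) = (u - 5)(u - 7) / 15
Then p(u) = 247/2·L_0(u) + 487/2·L_1(u) + 997/2·L_2(u).
Expanding and collecting terms gives p(u) = 5u^2 - 3/2.
Evaluating at u = 11: p(11) = 1207/2.

1207/2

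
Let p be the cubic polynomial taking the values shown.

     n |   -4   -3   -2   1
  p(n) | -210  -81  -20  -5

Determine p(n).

p(n) = 4n^3 + 2n^2 - 5n - 6

Using the Lagrange interpolation formula with nodes -4, -3, -2, 1:
  L_0(n) = (n + 3)(n + 2)(n - 1) / -10
  L_1(n) = (n + 4)(n + 2)(n - 1) / 4
  L_2(n) = (n + 4)(n + 3)(n - 1) / -6
  L_3(n) = (n + 4)(n + 3)(n + 2) / 60
Then p(n) = -210·L_0(n) - 81·L_1(n) - 20·L_2(n) - 5·L_3(n).
Expanding and collecting terms gives p(n) = 4n³ + 2n² - 5n - 6.
Check: p(-4) = -210. ✓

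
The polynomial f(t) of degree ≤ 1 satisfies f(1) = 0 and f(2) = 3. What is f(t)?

f(t) = 3t - 3

Write f(t) = at + b. Substituting each data point gives a linear system:
  a + b = 0
  2a + b = 3
Solving the system yields a = 3, b = -3.
So f(t) = 3t - 3.
Check: f(1) = 0. ✓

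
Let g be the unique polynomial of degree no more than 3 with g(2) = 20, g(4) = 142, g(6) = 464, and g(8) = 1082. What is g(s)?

Write g(s) = as^3 + bs^2 + cs + d. Substituting each data point gives a linear system:
  8a + 4b + 2c + d = 20
  64a + 16b + 4c + d = 142
  216a + 36b + 6c + d = 464
  512a + 64b + 8c + d = 1082
Solving the system yields a = 2, b = 1, c = -1, d = 2.
So g(s) = 2s^3 + s^2 - s + 2.
Check: g(6) = 464. ✓

g(s) = 2s^3 + s^2 - s + 2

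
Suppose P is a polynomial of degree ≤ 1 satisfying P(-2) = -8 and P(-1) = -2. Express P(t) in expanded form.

P(t) = 6t + 4

Using the Lagrange interpolation formula with nodes -2, -1:
  L_0(t) = (t + 1) / -1
  L_1(t) = (t + 2) / 1
Then P(t) = -8·L_0(t) - 2·L_1(t).
Expanding and collecting terms gives P(t) = 6t + 4.
Check: P(-1) = -2. ✓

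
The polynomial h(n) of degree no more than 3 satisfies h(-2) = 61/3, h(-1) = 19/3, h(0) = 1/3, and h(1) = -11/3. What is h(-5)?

511/3

Write h(n) = an^3 + bn^2 + cn + d. Substituting each data point gives a linear system:
  -8a + 4b - 2c + d = 61/3
  -a + b - c + d = 19/3
  d = 1/3
  a + b + c + d = -11/3
Solving the system yields a = -1, b = 1, c = -4, d = 1/3.
So h(n) = -n^3 + n^2 - 4n + 1/3.
Then h(-5) = 511/3.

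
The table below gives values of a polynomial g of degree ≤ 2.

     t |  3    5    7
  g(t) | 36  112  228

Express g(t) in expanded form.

Write g(t) = at^2 + bt + c. Substituting each data point gives a linear system:
  9a + 3b + c = 36
  25a + 5b + c = 112
  49a + 7b + c = 228
Solving the system yields a = 5, b = -2, c = -3.
So g(t) = 5t^2 - 2t - 3.
Check: g(5) = 112. ✓

g(t) = 5t^2 - 2t - 3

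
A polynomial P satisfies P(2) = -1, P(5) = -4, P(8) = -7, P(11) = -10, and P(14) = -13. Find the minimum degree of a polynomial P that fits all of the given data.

Forward differences of the values at s = 2, 5, 8, 11, 14:
  P  : -1  -4  -7  -10  -13
  Δ  : -3  -3  -3  -3
  Δ^2: 0  0  0
  Δ^3: 0  0
  Δ^4: 0
The first differences are constant (-3) and nonzero, while all higher differences vanish, so the minimal degree is 1.

1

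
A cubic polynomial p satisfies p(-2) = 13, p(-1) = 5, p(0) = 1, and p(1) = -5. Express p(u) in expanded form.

Write p(u) = au^3 + bu^2 + cu + d. Substituting each data point gives a linear system:
  -8a + 4b - 2c + d = 13
  -a + b - c + d = 5
  d = 1
  a + b + c + d = -5
Solving the system yields a = -1, b = -1, c = -4, d = 1.
So p(u) = -u^3 - u^2 - 4u + 1.
Check: p(1) = -5. ✓

p(u) = -u^3 - u^2 - 4u + 1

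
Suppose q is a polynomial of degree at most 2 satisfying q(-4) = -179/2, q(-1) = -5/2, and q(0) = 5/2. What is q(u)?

q(u) = -6u^2 - u + 5/2

Write q(u) = au^2 + bu + c. Substituting each data point gives a linear system:
  16a - 4b + c = -179/2
  a - b + c = -5/2
  c = 5/2
Solving the system yields a = -6, b = -1, c = 5/2.
So q(u) = -6u^2 - u + 5/2.
Check: q(0) = 5/2. ✓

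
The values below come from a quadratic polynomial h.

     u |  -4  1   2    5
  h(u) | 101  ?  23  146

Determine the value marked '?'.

6

The 3 known points determine the degree-2 polynomial uniquely.
Write h(u) = au^2 + bu + c. Substituting each data point gives a linear system:
  16a - 4b + c = 101
  4a + 2b + c = 23
  25a + 5b + c = 146
Solving the system yields a = 6, b = -1, c = 1.
So h(u) = 6u^2 - u + 1.
Then h(1) = 6.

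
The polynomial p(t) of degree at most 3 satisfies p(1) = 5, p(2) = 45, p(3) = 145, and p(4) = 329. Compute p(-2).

5

Using the Lagrange interpolation formula with nodes 1, 2, 3, 4:
  L_0(t) = (t - 2)(t - 3)(t - 4) / -6
  L_1(t) = (t - 1)(t - 3)(t - 4) / 2
  L_2(t) = (t - 1)(t - 2)(t - 4) / -2
  L_3(t) = (t - 1)(t - 2)(t - 3) / 6
Then p(t) = 5·L_0(t) + 45·L_1(t) + 145·L_2(t) + 329·L_3(t).
Expanding and collecting terms gives p(t) = 4t^3 + 6t^2 - 6t + 1.
Evaluating at t = -2: p(-2) = 5.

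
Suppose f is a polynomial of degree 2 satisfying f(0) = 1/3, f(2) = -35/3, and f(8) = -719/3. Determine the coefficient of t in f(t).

2

Write f(t) = at^2 + bt + c. Substituting each data point gives a linear system:
  c = 1/3
  4a + 2b + c = -35/3
  64a + 8b + c = -719/3
Solving the system yields a = -4, b = 2, c = 1/3.
So f(t) = -4t² + 2t + 1/3.
The coefficient of t is 2.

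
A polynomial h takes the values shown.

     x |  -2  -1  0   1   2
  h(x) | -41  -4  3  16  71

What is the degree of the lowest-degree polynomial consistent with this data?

3

Forward differences of the values at x = -2, -1, 0, 1, 2:
  h  : -41  -4  3  16  71
  Δ  : 37  7  13  55
  Δ^2: -30  6  42
  Δ^3: 36  36
  Δ^4: 0
The third differences are constant (36) and nonzero, while all higher differences vanish, so the minimal degree is 3.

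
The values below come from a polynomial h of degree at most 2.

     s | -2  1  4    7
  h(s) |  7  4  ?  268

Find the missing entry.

91

On equispaced nodes a degree-2 polynomial has vanishing third forward difference, so
  - h(-2) + 3·h(1) - 3·h(4) + h(7) = 0.
Substituting the known values and solving for h(4):
  -3·h(4) = -273
  h(4) = 91.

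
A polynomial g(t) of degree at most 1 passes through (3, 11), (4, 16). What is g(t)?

Write g(t) = at + b. Substituting each data point gives a linear system:
  3a + b = 11
  4a + b = 16
Solving the system yields a = 5, b = -4.
So g(t) = 5t - 4.
Check: g(3) = 11. ✓

g(t) = 5t - 4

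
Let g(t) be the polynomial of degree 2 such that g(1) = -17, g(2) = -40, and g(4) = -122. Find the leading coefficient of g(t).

-6

Write g(t) = at^2 + bt + c. Substituting each data point gives a linear system:
  a + b + c = -17
  4a + 2b + c = -40
  16a + 4b + c = -122
Solving the system yields a = -6, b = -5, c = -6.
So g(t) = -6t^2 - 5t - 6.
The leading coefficient is -6.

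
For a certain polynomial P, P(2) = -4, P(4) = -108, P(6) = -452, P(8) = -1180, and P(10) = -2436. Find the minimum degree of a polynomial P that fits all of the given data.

3

Forward differences of the values at x = 2, 4, 6, 8, 10:
  P  : -4  -108  -452  -1180  -2436
  Δ  : -104  -344  -728  -1256
  Δ^2: -240  -384  -528
  Δ^3: -144  -144
  Δ^4: 0
The third differences are constant (-144) and nonzero, while all higher differences vanish, so the minimal degree is 3.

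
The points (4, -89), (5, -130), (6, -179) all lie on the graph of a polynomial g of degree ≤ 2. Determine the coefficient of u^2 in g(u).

-4

Write g(u) = au^2 + bu + c. Substituting each data point gives a linear system:
  16a + 4b + c = -89
  25a + 5b + c = -130
  36a + 6b + c = -179
Solving the system yields a = -4, b = -5, c = -5.
So g(u) = -4u² - 5u - 5.
The leading coefficient is -4.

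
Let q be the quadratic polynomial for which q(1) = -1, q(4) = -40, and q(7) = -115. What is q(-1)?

5

Using the Lagrange interpolation formula with nodes 1, 4, 7:
  L_0(u) = (u - 4)(u - 7) / 18
  L_1(u) = (u - 1)(u - 7) / -9
  L_2(u) = (u - 1)(u - 4) / 18
Then q(u) = -1·L_0(u) - 40·L_1(u) - 115·L_2(u).
Expanding and collecting terms gives q(u) = -2u^2 - 3u + 4.
Evaluating at u = -1: q(-1) = 5.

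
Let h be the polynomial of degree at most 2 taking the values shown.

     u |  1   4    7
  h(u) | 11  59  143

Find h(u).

Write h(u) = au^2 + bu + c. Substituting each data point gives a linear system:
  a + b + c = 11
  16a + 4b + c = 59
  49a + 7b + c = 143
Solving the system yields a = 2, b = 6, c = 3.
So h(u) = 2u^2 + 6u + 3.
Check: h(4) = 59. ✓

h(u) = 2u^2 + 6u + 3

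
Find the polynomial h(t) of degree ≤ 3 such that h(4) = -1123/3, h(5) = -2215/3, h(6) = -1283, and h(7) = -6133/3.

Using the Lagrange interpolation formula with nodes 4, 5, 6, 7:
  L_0(t) = (t - 5)(t - 6)(t - 7) / -6
  L_1(t) = (t - 4)(t - 6)(t - 7) / 2
  L_2(t) = (t - 4)(t - 5)(t - 7) / -2
  L_3(t) = (t - 4)(t - 5)(t - 6) / 6
Then h(t) = -1123/3·L_0(t) - 2215/3·L_1(t) - 1283·L_2(t) - 6133/3·L_3(t).
Expanding and collecting terms gives h(t) = -6t^3 - (1/3)t^2 + 5t - 5.
Check: h(5) = -2215/3. ✓

h(t) = -6t^3 - (1/3)t^2 + 5t - 5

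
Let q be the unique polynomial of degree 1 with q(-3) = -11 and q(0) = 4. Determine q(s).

q(s) = 5s + 4

Write q(s) = as + b. Substituting each data point gives a linear system:
  -3a + b = -11
  b = 4
Solving the system yields a = 5, b = 4.
So q(s) = 5s + 4.
Check: q(-3) = -11. ✓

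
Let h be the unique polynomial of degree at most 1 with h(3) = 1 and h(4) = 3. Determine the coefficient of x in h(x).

2

Write h(x) = ax + b. Substituting each data point gives a linear system:
  3a + b = 1
  4a + b = 3
Solving the system yields a = 2, b = -5.
So h(x) = 2x - 5.
The leading coefficient is 2.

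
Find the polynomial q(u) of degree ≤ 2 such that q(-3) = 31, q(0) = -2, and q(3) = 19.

q(u) = 3u^2 - 2u - 2

Write q(u) = au^2 + bu + c. Substituting each data point gives a linear system:
  9a - 3b + c = 31
  c = -2
  9a + 3b + c = 19
Solving the system yields a = 3, b = -2, c = -2.
So q(u) = 3u^2 - 2u - 2.
Check: q(0) = -2. ✓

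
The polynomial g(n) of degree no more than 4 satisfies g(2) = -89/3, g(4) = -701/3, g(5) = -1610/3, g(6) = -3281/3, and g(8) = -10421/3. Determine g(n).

g(n) = -n^4 + 2n^3 - 6n^2 - 2n - 5/3

Write g(n) = an^4 + bn^3 + cn^2 + dn + e. Substituting each data point gives a linear system:
  16a + 8b + 4c + 2d + e = -89/3
  256a + 64b + 16c + 4d + e = -701/3
  625a + 125b + 25c + 5d + e = -1610/3
  1296a + 216b + 36c + 6d + e = -3281/3
  4096a + 512b + 64c + 8d + e = -10421/3
Solving the system yields a = -1, b = 2, c = -6, d = -2, e = -5/3.
So g(n) = -n⁴ + 2n³ - 6n² - 2n - 5/3.
Check: g(8) = -10421/3. ✓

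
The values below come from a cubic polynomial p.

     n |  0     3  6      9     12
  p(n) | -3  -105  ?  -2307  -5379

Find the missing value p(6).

-711

On equispaced nodes a degree-3 polynomial has vanishing fourth forward difference, so
  p(0) - 4·p(3) + 6·p(6) - 4·p(9) + p(12) = 0.
Substituting the known values and solving for p(6):
  6·p(6) = -4266
  p(6) = -711.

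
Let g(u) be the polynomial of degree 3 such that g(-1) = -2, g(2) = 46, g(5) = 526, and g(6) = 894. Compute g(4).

Write g(u) = au^3 + bu^2 + cu + d. Substituting each data point gives a linear system:
  -a + b - c + d = -2
  8a + 4b + 2c + d = 46
  125a + 25b + 5c + d = 526
  216a + 36b + 6c + d = 894
Solving the system yields a = 4, b = 0, c = 4, d = 6.
So g(u) = 4u³ + 4u + 6.
Then g(4) = 278.

278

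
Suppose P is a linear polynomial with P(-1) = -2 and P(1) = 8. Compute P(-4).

-17

Using the Lagrange interpolation formula with nodes -1, 1:
  L_0(u) = (u - 1) / -2
  L_1(u) = (u + 1) / 2
Then P(u) = -2·L_0(u) + 8·L_1(u).
Expanding and collecting terms gives P(u) = 5u + 3.
Evaluating at u = -4: P(-4) = -17.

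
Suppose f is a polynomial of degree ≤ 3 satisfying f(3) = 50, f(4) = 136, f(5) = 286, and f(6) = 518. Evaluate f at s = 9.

1886

Using the Lagrange interpolation formula with nodes 3, 4, 5, 6:
  L_0(s) = (s - 4)(s - 5)(s - 6) / -6
  L_1(s) = (s - 3)(s - 5)(s - 6) / 2
  L_2(s) = (s - 3)(s - 4)(s - 6) / -2
  L_3(s) = (s - 3)(s - 4)(s - 5) / 6
Then f(s) = 50·L_0(s) + 136·L_1(s) + 286·L_2(s) + 518·L_3(s).
Expanding and collecting terms gives f(s) = 3s^3 - 4s^2 + 3s - 4.
Evaluating at s = 9: f(9) = 1886.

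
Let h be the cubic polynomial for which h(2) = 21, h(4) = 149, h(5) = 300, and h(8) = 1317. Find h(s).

Write h(s) = as^3 + bs^2 + cs + d. Substituting each data point gives a linear system:
  8a + 4b + 2c + d = 21
  64a + 16b + 4c + d = 149
  125a + 25b + 5c + d = 300
  512a + 64b + 8c + d = 1317
Solving the system yields a = 3, b = -4, c = 4, d = 5.
So h(s) = 3s³ - 4s² + 4s + 5.
Check: h(2) = 21. ✓

h(s) = 3s^3 - 4s^2 + 4s + 5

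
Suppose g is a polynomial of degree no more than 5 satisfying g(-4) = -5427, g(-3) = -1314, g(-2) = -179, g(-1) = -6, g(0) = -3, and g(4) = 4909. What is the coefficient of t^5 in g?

5

Write g(t) = at^5 + bt^4 + ct^3 + dt^2 + et + k. Substituting each data point gives a linear system:
  -1024a + 256b - 64c + 16d - 4e + k = -5427
  -243a + 81b - 27c + 9d - 3e + k = -1314
  -32a + 16b - 8c + 4d - 2e + k = -179
  -a + b - c + d - e + k = -6
  k = -3
  1024a + 256b + 64c + 16d + 4e + k = 4909
Solving the system yields a = 5, b = -1, c = 1, d = 0, e = -4, k = -3.
So g(t) = 5t^5 - t^4 + t^3 - 4t - 3.
The leading coefficient is 5.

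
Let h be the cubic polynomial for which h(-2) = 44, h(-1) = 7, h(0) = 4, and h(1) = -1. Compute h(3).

Write h(n) = an^3 + bn^2 + cn + d. Substituting each data point gives a linear system:
  -8a + 4b - 2c + d = 44
  -a + b - c + d = 7
  d = 4
  a + b + c + d = -1
Solving the system yields a = -6, b = -1, c = 2, d = 4.
So h(n) = -6n^3 - n^2 + 2n + 4.
Then h(3) = -161.

-161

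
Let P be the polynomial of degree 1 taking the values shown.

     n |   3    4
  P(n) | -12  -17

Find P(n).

P(n) = -5n + 3

Using the Lagrange interpolation formula with nodes 3, 4:
  L_0(n) = (n - 4) / -1
  L_1(n) = (n - 3) / 1
Then P(n) = -12·L_0(n) - 17·L_1(n).
Expanding and collecting terms gives P(n) = -5n + 3.
Check: P(3) = -12. ✓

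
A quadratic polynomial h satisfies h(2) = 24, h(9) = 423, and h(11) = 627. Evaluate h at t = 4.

88

Using the Lagrange interpolation formula with nodes 2, 9, 11:
  L_0(t) = (t - 9)(t - 11) / 63
  L_1(t) = (t - 2)(t - 11) / -14
  L_2(t) = (t - 2)(t - 9) / 18
Then h(t) = 24·L_0(t) + 423·L_1(t) + 627·L_2(t).
Expanding and collecting terms gives h(t) = 5t² + 2t.
Evaluating at t = 4: h(4) = 88.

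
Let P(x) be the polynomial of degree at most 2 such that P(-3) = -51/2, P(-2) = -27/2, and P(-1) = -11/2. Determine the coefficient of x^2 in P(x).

Write P(x) = ax^2 + bx + c. Substituting each data point gives a linear system:
  9a - 3b + c = -51/2
  4a - 2b + c = -27/2
  a - b + c = -11/2
Solving the system yields a = -2, b = 2, c = -3/2.
So P(x) = -2x^2 + 2x - 3/2.
The leading coefficient is -2.

-2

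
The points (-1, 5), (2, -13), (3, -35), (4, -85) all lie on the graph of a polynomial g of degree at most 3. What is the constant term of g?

-5

Write g(u) = au^3 + bu^2 + cu + d. Substituting each data point gives a linear system:
  -a + b - c + d = 5
  8a + 4b + 2c + d = -13
  27a + 9b + 3c + d = -35
  64a + 16b + 4c + d = -85
Solving the system yields a = -2, b = 4, c = -4, d = -5.
So g(u) = -2u^3 + 4u^2 - 4u - 5.
The constant term is -5.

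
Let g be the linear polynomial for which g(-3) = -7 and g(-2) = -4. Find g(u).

Using the Lagrange interpolation formula with nodes -3, -2:
  L_0(u) = (u + 2) / -1
  L_1(u) = (u + 3) / 1
Then g(u) = -7·L_0(u) - 4·L_1(u).
Expanding and collecting terms gives g(u) = 3u + 2.
Check: g(-3) = -7. ✓

g(u) = 3u + 2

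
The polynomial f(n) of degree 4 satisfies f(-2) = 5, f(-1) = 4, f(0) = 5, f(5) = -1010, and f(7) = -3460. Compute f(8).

Write f(n) = an^4 + bn^3 + cn^2 + dn + e. Substituting each data point gives a linear system:
  16a - 8b + 4c - 2d + e = 5
  a - b + c - d + e = 4
  e = 5
  625a + 125b + 25c + 5d + e = -1010
  2401a + 343b + 49c + 7d + e = -3460
Solving the system yields a = -1, b = -3, c = -1, d = 2, e = 5.
So f(n) = -n^4 - 3n^3 - n^2 + 2n + 5.
Then f(8) = -5675.

-5675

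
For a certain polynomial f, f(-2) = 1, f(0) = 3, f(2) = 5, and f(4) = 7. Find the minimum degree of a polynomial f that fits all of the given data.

Forward differences of the values at x = -2, 0, 2, 4:
  f  : 1  3  5  7
  Δ  : 2  2  2
  Δ^2: 0  0
  Δ^3: 0
The first differences are constant (2) and nonzero, while all higher differences vanish, so the minimal degree is 1.

1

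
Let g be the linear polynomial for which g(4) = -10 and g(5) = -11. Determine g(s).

g(s) = -s - 6

Write g(s) = as + b. Substituting each data point gives a linear system:
  4a + b = -10
  5a + b = -11
Solving the system yields a = -1, b = -6.
So g(s) = -s - 6.
Check: g(5) = -11. ✓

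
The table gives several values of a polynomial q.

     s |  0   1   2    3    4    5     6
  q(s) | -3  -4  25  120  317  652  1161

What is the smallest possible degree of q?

Forward differences of the values at s = 0, 1, 2, 3, 4, 5, 6:
  q  : -3  -4  25  120  317  652  1161
  Δ  : -1  29  95  197  335  509
  Δ^2: 30  66  102  138  174
  Δ^3: 36  36  36  36
  Δ^4: 0  0  0
  Δ^5: 0  0
  Δ^6: 0
The third differences are constant (36) and nonzero, while all higher differences vanish, so the minimal degree is 3.

3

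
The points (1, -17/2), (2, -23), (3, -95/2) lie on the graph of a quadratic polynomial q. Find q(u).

Write q(u) = au^2 + bu + c. Substituting each data point gives a linear system:
  a + b + c = -17/2
  4a + 2b + c = -23
  9a + 3b + c = -95/2
Solving the system yields a = -5, b = 1/2, c = -4.
So q(u) = -5u^2 + (1/2)u - 4.
Check: q(3) = -95/2. ✓

q(u) = -5u^2 + (1/2)u - 4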